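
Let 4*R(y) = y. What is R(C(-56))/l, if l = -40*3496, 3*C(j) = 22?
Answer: -11/839040 ≈ -1.3110e-5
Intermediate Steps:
C(j) = 22/3 (C(j) = (⅓)*22 = 22/3)
R(y) = y/4
l = -139840
R(C(-56))/l = ((¼)*(22/3))/(-139840) = (11/6)*(-1/139840) = -11/839040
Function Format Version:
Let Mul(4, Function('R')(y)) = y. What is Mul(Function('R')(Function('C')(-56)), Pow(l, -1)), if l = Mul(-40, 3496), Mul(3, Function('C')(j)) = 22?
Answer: Rational(-11, 839040) ≈ -1.3110e-5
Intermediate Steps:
Function('C')(j) = Rational(22, 3) (Function('C')(j) = Mul(Rational(1, 3), 22) = Rational(22, 3))
Function('R')(y) = Mul(Rational(1, 4), y)
l = -139840
Mul(Function('R')(Function('C')(-56)), Pow(l, -1)) = Mul(Mul(Rational(1, 4), Rational(22, 3)), Pow(-139840, -1)) = Mul(Rational(11, 6), Rational(-1, 139840)) = Rational(-11, 839040)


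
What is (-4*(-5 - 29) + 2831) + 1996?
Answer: 4963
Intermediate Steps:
(-4*(-5 - 29) + 2831) + 1996 = (-4*(-34) + 2831) + 1996 = (136 + 2831) + 1996 = 2967 + 1996 = 4963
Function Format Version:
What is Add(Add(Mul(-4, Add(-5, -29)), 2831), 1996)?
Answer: 4963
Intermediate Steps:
Add(Add(Mul(-4, Add(-5, -29)), 2831), 1996) = Add(Add(Mul(-4, -34), 2831), 1996) = Add(Add(136, 2831), 1996) = Add(2967, 1996) = 4963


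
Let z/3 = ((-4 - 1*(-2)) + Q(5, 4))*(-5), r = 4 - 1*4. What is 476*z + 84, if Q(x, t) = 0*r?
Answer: 14364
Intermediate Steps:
r = 0 (r = 4 - 4 = 0)
Q(x, t) = 0 (Q(x, t) = 0*0 = 0)
z = 30 (z = 3*(((-4 - 1*(-2)) + 0)*(-5)) = 3*(((-4 + 2) + 0)*(-5)) = 3*((-2 + 0)*(-5)) = 3*(-2*(-5)) = 3*10 = 30)
476*z + 84 = 476*30 + 84 = 14280 + 84 = 14364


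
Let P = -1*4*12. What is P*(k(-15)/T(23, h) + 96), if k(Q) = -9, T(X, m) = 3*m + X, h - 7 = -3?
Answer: -160848/35 ≈ -4595.7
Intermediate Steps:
h = 4 (h = 7 - 3 = 4)
T(X, m) = X + 3*m
P = -48 (P = -4*12 = -48)
P*(k(-15)/T(23, h) + 96) = -48*(-9/(23 + 3*4) + 96) = -48*(-9/(23 + 12) + 96) = -48*(-9/35 + 96) = -48*3351/35 = -160848/35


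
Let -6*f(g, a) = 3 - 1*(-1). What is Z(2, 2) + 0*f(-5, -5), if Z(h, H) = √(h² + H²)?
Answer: 2*√2 ≈ 2.8284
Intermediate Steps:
f(g, a) = -⅔ (f(g, a) = -(3 - 1*(-1))/6 = -(3 + 1)/6 = -⅙*4 = -⅔)
Z(h, H) = √(H² + h²)
Z(2, 2) + 0*f(-5, -5) = √(2² + 2²) + 0*(-⅔) = √(4 + 4) + 0 = √8 + 0 = 2*√2 + 0 = 2*√2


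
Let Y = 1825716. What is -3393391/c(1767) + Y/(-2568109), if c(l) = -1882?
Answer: 8711161970107/4833181138 ≈ 1802.4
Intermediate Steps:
-3393391/c(1767) + Y/(-2568109) = -3393391/(-1882) + 1825716/(-2568109) = -3393391*(-1/1882) + 1825716*(-1/2568109) = 3393391/1882 - 1825716/2568109 = 8711161970107/4833181138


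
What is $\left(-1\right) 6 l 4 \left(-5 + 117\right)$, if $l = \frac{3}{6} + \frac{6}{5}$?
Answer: $- \frac{22848}{5} \approx -4569.6$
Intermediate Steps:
$l = \frac{17}{10}$ ($l = 3 \cdot \frac{1}{6} + 6 \cdot \frac{1}{5} = \frac{1}{2} + \frac{6}{5} = \frac{17}{10} \approx 1.7$)
$\left(-1\right) 6 l 4 \left(-5 + 117\right) = \left(-1\right) 6 \cdot \frac{17}{10} \cdot 4 \left(-5 + 117\right) = \left(-6\right) \frac{17}{10} \cdot 4 \cdot 112 = \left(- \frac{51}{5}\right) 4 \cdot 112 = \left(- \frac{204}{5}\right) 112 = - \frac{22848}{5}$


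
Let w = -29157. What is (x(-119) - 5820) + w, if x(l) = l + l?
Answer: -35215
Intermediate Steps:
x(l) = 2*l
(x(-119) - 5820) + w = (2*(-119) - 5820) - 29157 = (-238 - 5820) - 29157 = -6058 - 29157 = -35215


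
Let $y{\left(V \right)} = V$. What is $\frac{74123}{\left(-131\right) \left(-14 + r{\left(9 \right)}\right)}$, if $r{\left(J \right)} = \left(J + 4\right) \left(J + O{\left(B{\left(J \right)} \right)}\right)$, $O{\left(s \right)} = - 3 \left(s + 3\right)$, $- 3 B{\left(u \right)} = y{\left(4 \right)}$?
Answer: $- \frac{74123}{4978} \approx -14.89$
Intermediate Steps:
$B{\left(u \right)} = - \frac{4}{3}$ ($B{\left(u \right)} = \left(- \frac{1}{3}\right) 4 = - \frac{4}{3}$)
$O{\left(s \right)} = -9 - 3 s$ ($O{\left(s \right)} = - 3 \left(3 + s\right) = -9 - 3 s$)
$r{\left(J \right)} = \left(-5 + J\right) \left(4 + J\right)$ ($r{\left(J \right)} = \left(J + 4\right) \left(J - 5\right) = \left(4 + J\right) \left(J + \left(-9 + 4\right)\right) = \left(4 + J\right) \left(J - 5\right) = \left(4 + J\right) \left(-5 + J\right) = \left(-5 + J\right) \left(4 + J\right)$)
$\frac{74123}{\left(-131\right) \left(-14 + r{\left(9 \right)}\right)} = \frac{74123}{\left(-131\right) \left(-14 - \left(29 - 81\right)\right)} = \frac{74123}{\left(-131\right) \left(-14 - -52\right)} = \frac{74123}{\left(-131\right) \left(-14 + 52\right)} = \frac{74123}{\left(-131\right) 38} = \frac{74123}{-4978} = 74123 \left(- \frac{1}{4978}\right) = - \frac{74123}{4978}$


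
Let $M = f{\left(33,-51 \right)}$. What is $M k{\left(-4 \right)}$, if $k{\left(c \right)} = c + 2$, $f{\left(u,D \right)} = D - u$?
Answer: $168$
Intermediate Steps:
$M = -84$ ($M = -51 - 33 = -84$)
$k{\left(c \right)} = 2 + c$
$M k{\left(-4 \right)} = - 84 \left(2 - 4\right) = \left(-84\right) \left(-2\right) = 168$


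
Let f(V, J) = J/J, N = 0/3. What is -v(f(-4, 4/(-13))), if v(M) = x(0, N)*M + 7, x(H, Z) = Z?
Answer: -7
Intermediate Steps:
N = 0 (N = 0*(⅓) = 0)
f(V, J) = 1
v(M) = 7 (v(M) = 0*M + 7 = 0 + 7 = 7)
-v(f(-4, 4/(-13))) = -1*7 = -7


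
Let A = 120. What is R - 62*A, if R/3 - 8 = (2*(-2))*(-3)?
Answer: -7380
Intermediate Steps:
R = 60 (R = 24 + 3*((2*(-2))*(-3)) = 24 + 3*(-4*(-3)) = 24 + 3*12 = 24 + 36 = 60)
R - 62*A = 60 - 62*120 = 60 - 7440 = -7380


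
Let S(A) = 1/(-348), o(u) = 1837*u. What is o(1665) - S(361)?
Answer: 1064394541/348 ≈ 3.0586e+6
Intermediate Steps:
S(A) = -1/348
o(1665) - S(361) = 1837*1665 - 1*(-1/348) = 3058605 + 1/348 = 1064394541/348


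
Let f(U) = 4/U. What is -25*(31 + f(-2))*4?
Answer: -2900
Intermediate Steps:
-25*(31 + f(-2))*4 = -25*(31 + 4/(-2))*4 = -25*(31 + 4*(-½))*4 = -25*(31 - 2)*4 = -25*29*4 = -725*4 = -2900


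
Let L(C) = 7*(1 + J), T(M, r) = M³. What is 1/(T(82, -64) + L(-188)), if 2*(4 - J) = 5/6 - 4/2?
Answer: 12/6616885 ≈ 1.8135e-6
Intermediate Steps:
J = 55/12 (J = 4 - (5/6 - 4/2)/2 = 4 - (5*(⅙) - 4*½)/2 = 4 - (⅚ - 2)/2 = 4 - ½*(-7/6) = 4 + 7/12 = 55/12 ≈ 4.5833)
L(C) = 469/12 (L(C) = 7*(1 + 55/12) = 7*(67/12) = 469/12)
1/(T(82, -64) + L(-188)) = 1/(82³ + 469/12) = 1/(551368 + 469/12) = 1/(6616885/12) = 12/6616885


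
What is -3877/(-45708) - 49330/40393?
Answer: -2098171979/1846283244 ≈ -1.1364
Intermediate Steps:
-3877/(-45708) - 49330/40393 = -3877*(-1/45708) - 49330*1/40393 = 3877/45708 - 49330/40393 = -2098171979/1846283244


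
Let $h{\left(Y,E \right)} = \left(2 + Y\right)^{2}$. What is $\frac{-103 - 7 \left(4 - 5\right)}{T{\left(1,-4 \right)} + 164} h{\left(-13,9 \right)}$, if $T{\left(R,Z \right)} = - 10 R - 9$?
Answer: $- \frac{11616}{145} \approx -80.11$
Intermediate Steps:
$T{\left(R,Z \right)} = -9 - 10 R$
$\frac{-103 - 7 \left(4 - 5\right)}{T{\left(1,-4 \right)} + 164} h{\left(-13,9 \right)} = \frac{-103 - 7 \left(4 - 5\right)}{\left(-9 - 10\right) + 164} \left(2 - 13\right)^{2} = \frac{-103 - -7}{\left(-9 - 10\right) + 164} \left(-11\right)^{2} = \frac{-103 + 7}{-19 + 164} \cdot 121 = - \frac{96}{145} \cdot 121 = \left(-96\right) \frac{1}{145} \cdot 121 = \left(- \frac{96}{145}\right) 121 = - \frac{11616}{145}$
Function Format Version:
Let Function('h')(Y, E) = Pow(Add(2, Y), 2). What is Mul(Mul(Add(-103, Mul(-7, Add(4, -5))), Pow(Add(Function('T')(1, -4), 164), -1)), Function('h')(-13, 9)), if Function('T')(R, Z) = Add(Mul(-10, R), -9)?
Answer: Rational(-11616, 145) ≈ -80.110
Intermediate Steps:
Function('T')(R, Z) = Add(-9, Mul(-10, R))
Mul(Mul(Add(-103, Mul(-7, Add(4, -5))), Pow(Add(Function('T')(1, -4), 164), -1)), Function('h')(-13, 9)) = Mul(Mul(Add(-103, Mul(-7, Add(4, -5))), Pow(Add(Add(-9, Mul(-10, 1)), 164), -1)), Pow(Add(2, -13), 2)) = Mul(Mul(Add(-103, Mul(-7, -1)), Pow(Add(Add(-9, -10), 164), -1)), Pow(-11, 2)) = Mul(Mul(Add(-103, 7), Pow(Add(-19, 164), -1)), 121) = Mul(Mul(-96, Pow(145, -1)), 121) = Mul(Mul(-96, Rational(1, 145)), 121) = Mul(Rational(-96, 145), 121) = Rational(-11616, 145)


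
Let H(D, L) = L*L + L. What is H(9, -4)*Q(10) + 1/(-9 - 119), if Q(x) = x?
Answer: 15359/128 ≈ 119.99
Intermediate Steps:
H(D, L) = L + L² (H(D, L) = L² + L = L + L²)
H(9, -4)*Q(10) + 1/(-9 - 119) = -4*(1 - 4)*10 + 1/(-9 - 119) = -4*(-3)*10 + 1/(-128) = 12*10 - 1/128 = 120 - 1/128 = 15359/128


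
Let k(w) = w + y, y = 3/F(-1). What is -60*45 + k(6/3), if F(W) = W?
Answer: -2701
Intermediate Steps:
y = -3 (y = 3/(-1) = 3*(-1) = -3)
k(w) = -3 + w (k(w) = w - 3 = -3 + w)
-60*45 + k(6/3) = -60*45 + (-3 + 6/3) = -2700 + (-3 + 6*(⅓)) = -2700 + (-3 + 2) = -2700 - 1 = -2701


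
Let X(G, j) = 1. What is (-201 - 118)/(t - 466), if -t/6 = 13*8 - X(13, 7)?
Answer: 319/1084 ≈ 0.29428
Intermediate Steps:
t = -618 (t = -6*(13*8 - 1*1) = -6*(104 - 1) = -6*103 = -618)
(-201 - 118)/(t - 466) = (-201 - 118)/(-618 - 466) = -319/(-1084) = -319*(-1/1084) = 319/1084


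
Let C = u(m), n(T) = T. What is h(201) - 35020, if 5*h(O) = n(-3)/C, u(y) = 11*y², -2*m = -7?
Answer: -94378912/2695 ≈ -35020.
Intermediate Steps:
m = 7/2 (m = -½*(-7) = 7/2 ≈ 3.5000)
C = 539/4 (C = 11*(7/2)² = 11*(49/4) = 539/4 ≈ 134.75)
h(O) = -12/2695 (h(O) = (-3/539/4)/5 = (-3*4/539)/5 = (⅕)*(-12/539) = -12/2695)
h(201) - 35020 = -12/2695 - 35020 = -94378912/2695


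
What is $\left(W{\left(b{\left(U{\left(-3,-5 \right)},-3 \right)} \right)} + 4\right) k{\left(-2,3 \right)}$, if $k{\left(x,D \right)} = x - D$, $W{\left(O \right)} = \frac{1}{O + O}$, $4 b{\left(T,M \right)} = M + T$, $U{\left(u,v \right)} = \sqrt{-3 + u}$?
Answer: $-18 + \frac{2 i \sqrt{6}}{3} \approx -18.0 + 1.633 i$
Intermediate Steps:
$b{\left(T,M \right)} = \frac{M}{4} + \frac{T}{4}$ ($b{\left(T,M \right)} = \frac{M + T}{4} = \frac{M}{4} + \frac{T}{4}$)
$W{\left(O \right)} = \frac{1}{2 O}$
$\left(W{\left(b{\left(U{\left(-3,-5 \right)},-3 \right)} \right)} + 4\right) k{\left(-2,3 \right)} = \left(\frac{1}{2 \left(\frac{1}{4} \left(-3\right) + \frac{\sqrt{-3 - 3}}{4}\right)} + 4\right) \left(-2 - 3\right) = \left(\frac{1}{2 \left(- \frac{3}{4} + \frac{\sqrt{-6}}{4}\right)} + 4\right) \left(-2 - 3\right) = \left(\frac{1}{2 \left(- \frac{3}{4} + \frac{i \sqrt{6}}{4}\right)} + 4\right) \left(-5\right) = \left(4 + \frac{1}{2 \left(- \frac{3}{4} + \frac{i \sqrt{6}}{4}\right)}\right) \left(-5\right) = -20 - \frac{5}{2 \left(- \frac{3}{4} + \frac{i \sqrt{6}}{4}\right)}$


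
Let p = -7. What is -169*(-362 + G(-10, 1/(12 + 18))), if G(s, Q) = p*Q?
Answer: 1836523/30 ≈ 61217.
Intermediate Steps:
G(s, Q) = -7*Q
-169*(-362 + G(-10, 1/(12 + 18))) = -169*(-362 - 7/(12 + 18)) = -169*(-362 - 7/30) = -169*(-10867/30) = 1836523/30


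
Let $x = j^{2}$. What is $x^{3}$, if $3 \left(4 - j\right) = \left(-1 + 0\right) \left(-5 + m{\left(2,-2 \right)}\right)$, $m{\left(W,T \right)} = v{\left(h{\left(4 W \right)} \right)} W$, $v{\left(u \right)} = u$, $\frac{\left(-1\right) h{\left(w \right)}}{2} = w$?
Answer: $\frac{244140625}{729} \approx 3.349 \cdot 10^{5}$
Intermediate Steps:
$h{\left(w \right)} = - 2 w$
$m{\left(W,T \right)} = - 8 W^{2}$ ($m{\left(W,T \right)} = - 2 \cdot 4 W W = - 8 W W = - 8 W^{2}$)
$j = - \frac{25}{3}$ ($j = 4 - \frac{\left(-1 + 0\right) \left(-5 - 8 \cdot 2^{2}\right)}{3} = 4 - \frac{\left(-1\right) \left(-5 - 32\right)}{3} = 4 - \frac{\left(-1\right) \left(-37\right)}{3} = 4 - \frac{37}{3} = - \frac{25}{3} \approx -8.3333$)
$x = \frac{625}{9}$ ($x = \left(- \frac{25}{3}\right)^{2} = \frac{625}{9} \approx 69.444$)
$x^{3} = \left(\frac{625}{9}\right)^{3} = \frac{244140625}{729}$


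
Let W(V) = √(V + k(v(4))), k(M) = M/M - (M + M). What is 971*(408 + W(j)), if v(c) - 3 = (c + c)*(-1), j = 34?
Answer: 396168 + 2913*√5 ≈ 4.0268e+5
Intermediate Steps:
v(c) = 3 - 2*c (v(c) = 3 + (c + c)*(-1) = 3 + (2*c)*(-1) = 3 - 2*c)
k(M) = 1 - 2*M
W(V) = √(11 + V) (W(V) = √(V + (1 - 2*(3 - 2*4))) = √(V + (1 - 2*(3 - 8))) = √(V + (1 - 2*(-5))) = √(V + (1 + 10)) = √(V + 11) = √(11 + V))
971*(408 + W(j)) = 971*(408 + √(11 + 34)) = 971*(408 + √45) = 971*(408 + 3*√5) = 396168 + 2913*√5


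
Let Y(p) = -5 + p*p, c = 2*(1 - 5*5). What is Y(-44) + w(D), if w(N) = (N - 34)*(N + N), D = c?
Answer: 9803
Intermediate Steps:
c = -48 (c = 2*(1 - 25) = 2*(-24) = -48)
Y(p) = -5 + p²
D = -48
w(N) = 2*N*(-34 + N) (w(N) = (-34 + N)*(2*N) = 2*N*(-34 + N))
Y(-44) + w(D) = (-5 + (-44)²) + 2*(-48)*(-34 - 48) = (-5 + 1936) + 2*(-48)*(-82) = 1931 + 7872 = 9803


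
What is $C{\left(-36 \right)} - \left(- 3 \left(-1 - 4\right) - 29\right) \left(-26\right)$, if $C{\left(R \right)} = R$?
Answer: $-400$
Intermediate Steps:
$C{\left(-36 \right)} - \left(- 3 \left(-1 - 4\right) - 29\right) \left(-26\right) = -36 - \left(- 3 \left(-1 - 4\right) - 29\right) \left(-26\right) = -36 - \left(\left(-3\right) \left(-5\right) - 29\right) \left(-26\right) = -36 - \left(15 - 29\right) \left(-26\right) = -36 - \left(-14\right) \left(-26\right) = -36 - 364 = -400$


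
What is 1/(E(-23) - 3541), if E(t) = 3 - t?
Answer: -1/3515 ≈ -0.00028449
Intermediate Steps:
1/(E(-23) - 3541) = 1/((3 - 1*(-23)) - 3541) = 1/((3 + 23) - 3541) = 1/(26 - 3541) = 1/(-3515) = -1/3515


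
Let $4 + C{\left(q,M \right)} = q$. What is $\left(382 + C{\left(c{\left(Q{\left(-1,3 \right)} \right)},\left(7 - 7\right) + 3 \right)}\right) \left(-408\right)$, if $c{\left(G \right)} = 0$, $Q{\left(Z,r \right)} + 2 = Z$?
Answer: $-154224$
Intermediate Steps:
$Q{\left(Z,r \right)} = -2 + Z$
$C{\left(q,M \right)} = -4 + q$
$\left(382 + C{\left(c{\left(Q{\left(-1,3 \right)} \right)},\left(7 - 7\right) + 3 \right)}\right) \left(-408\right) = \left(382 + \left(-4 + 0\right)\right) \left(-408\right) = \left(382 - 4\right) \left(-408\right) = 378 \left(-408\right) = -154224$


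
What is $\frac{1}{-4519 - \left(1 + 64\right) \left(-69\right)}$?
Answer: $- \frac{1}{34} \approx -0.029412$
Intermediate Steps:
$\frac{1}{-4519 - \left(1 + 64\right) \left(-69\right)} = \frac{1}{-4519 - 65 \left(-69\right)} = \frac{1}{-4519 - -4485} = \frac{1}{-4519 + 4485} = \frac{1}{-34} = - \frac{1}{34}$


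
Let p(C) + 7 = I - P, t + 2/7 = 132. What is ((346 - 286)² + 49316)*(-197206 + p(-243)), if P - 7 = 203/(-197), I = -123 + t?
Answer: -14390661878872/1379 ≈ -1.0436e+10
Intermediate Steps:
t = 922/7 (t = -2/7 + 132 = 922/7 ≈ 131.71)
I = 61/7 (I = -123 + 922/7 = 61/7 ≈ 8.7143)
P = 1176/197 (P = 7 + 203/(-197) = 7 + 203*(-1/197) = 7 - 203/197 = 1176/197 ≈ 5.9695)
p(C) = -5868/1379 (p(C) = -7 + (61/7 - 1*1176/197) = -7 + (61/7 - 1176/197) = -7 + 3785/1379 = -5868/1379)
((346 - 286)² + 49316)*(-197206 + p(-243)) = ((346 - 286)² + 49316)*(-197206 - 5868/1379) = (60² + 49316)*(-271952942/1379) = (3600 + 49316)*(-271952942/1379) = 52916*(-271952942/1379) = -14390661878872/1379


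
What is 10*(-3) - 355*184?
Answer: -65350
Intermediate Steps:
10*(-3) - 355*184 = -30 - 65320 = -65350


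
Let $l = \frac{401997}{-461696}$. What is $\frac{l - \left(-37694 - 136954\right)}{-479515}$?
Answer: $- \frac{80633881011}{221390157440} \approx -0.36422$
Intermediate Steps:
$l = - \frac{401997}{461696}$ ($l = 401997 \left(- \frac{1}{461696}\right) = - \frac{401997}{461696} \approx -0.8707$)
$\frac{l - \left(-37694 - 136954\right)}{-479515} = \frac{- \frac{401997}{461696} - \left(-37694 - 136954\right)}{-479515} = \left(- \frac{401997}{461696} - \left(-37694 - 136954\right)\right) \left(- \frac{1}{479515}\right) = \left(- \frac{401997}{461696} - -174648\right) \left(- \frac{1}{479515}\right) = \left(- \frac{401997}{461696} + 174648\right) \left(- \frac{1}{479515}\right) = \frac{80633881011}{461696} \left(- \frac{1}{479515}\right) = - \frac{80633881011}{221390157440}$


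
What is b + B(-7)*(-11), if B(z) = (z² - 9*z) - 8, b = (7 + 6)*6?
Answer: -1066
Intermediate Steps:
b = 78 (b = 13*6 = 78)
B(z) = -8 + z² - 9*z
b + B(-7)*(-11) = 78 + (-8 + (-7)² - 9*(-7))*(-11) = 78 + (-8 + 49 + 63)*(-11) = 78 + 104*(-11) = 78 - 1144 = -1066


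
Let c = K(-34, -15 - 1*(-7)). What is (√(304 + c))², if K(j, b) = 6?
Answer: 310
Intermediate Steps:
c = 6
(√(304 + c))² = (√(304 + 6))² = (√310)² = 310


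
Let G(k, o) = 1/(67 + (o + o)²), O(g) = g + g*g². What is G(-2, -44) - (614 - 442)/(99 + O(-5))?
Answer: 1343523/242141 ≈ 5.5485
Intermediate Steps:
O(g) = g + g³
G(k, o) = 1/(67 + 4*o²) (G(k, o) = 1/(67 + (2*o)²) = 1/(67 + 4*o²))
G(-2, -44) - (614 - 442)/(99 + O(-5)) = 1/(67 + 4*(-44)²) - (614 - 442)/(99 + (-5 + (-5)³)) = 1/(67 + 4*1936) - 172/(99 + (-5 - 125)) = 1/(67 + 7744) - 172/(99 - 130) = 1/7811 - 172/(-31) = 1/7811 - 172*(-1)/31 = 1/7811 - 1*(-172/31) = 1/7811 + 172/31 = 1343523/242141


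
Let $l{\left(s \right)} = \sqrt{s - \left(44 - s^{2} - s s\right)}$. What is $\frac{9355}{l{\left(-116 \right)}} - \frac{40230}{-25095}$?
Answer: $\frac{2682}{1673} + \frac{9355 \sqrt{418}}{3344} \approx 58.799$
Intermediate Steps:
$l{\left(s \right)} = \sqrt{-44 + s + 2 s^{2}}$ ($l{\left(s \right)} = \sqrt{s + \left(\left(s^{2} + s^{2}\right) - 44\right)} = \sqrt{s + \left(2 s^{2} - 44\right)} = \sqrt{s + \left(-44 + 2 s^{2}\right)} = \sqrt{-44 + s + 2 s^{2}}$)
$\frac{9355}{l{\left(-116 \right)}} - \frac{40230}{-25095} = \frac{9355}{\sqrt{-44 - 116 + 2 \left(-116\right)^{2}}} - \frac{40230}{-25095} = \frac{9355}{\sqrt{-44 - 116 + 2 \cdot 13456}} - - \frac{2682}{1673} = \frac{9355}{\sqrt{-44 - 116 + 26912}} + \frac{2682}{1673} = \frac{9355}{\sqrt{26752}} + \frac{2682}{1673} = \frac{9355}{8 \sqrt{418}} + \frac{2682}{1673} = 9355 \frac{\sqrt{418}}{3344} + \frac{2682}{1673} = \frac{9355 \sqrt{418}}{3344} + \frac{2682}{1673} = \frac{2682}{1673} + \frac{9355 \sqrt{418}}{3344}$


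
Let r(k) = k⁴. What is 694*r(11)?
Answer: 10160854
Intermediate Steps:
694*r(11) = 694*11⁴ = 694*14641 = 10160854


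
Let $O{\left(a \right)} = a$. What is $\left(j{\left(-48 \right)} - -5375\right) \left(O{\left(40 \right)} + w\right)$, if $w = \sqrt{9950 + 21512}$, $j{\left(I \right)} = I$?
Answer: $213080 + 5327 \sqrt{31462} \approx 1.158 \cdot 10^{6}$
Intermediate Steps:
$w = \sqrt{31462} \approx 177.38$
$\left(j{\left(-48 \right)} - -5375\right) \left(O{\left(40 \right)} + w\right) = \left(-48 - -5375\right) \left(40 + \sqrt{31462}\right) = \left(-48 + 5375\right) \left(40 + \sqrt{31462}\right) = 5327 \left(40 + \sqrt{31462}\right) = 213080 + 5327 \sqrt{31462}$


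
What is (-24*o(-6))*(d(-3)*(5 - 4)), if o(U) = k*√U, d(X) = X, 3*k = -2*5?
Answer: -240*I*√6 ≈ -587.88*I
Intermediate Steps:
k = -10/3 (k = (-2*5)/3 = (⅓)*(-10) = -10/3 ≈ -3.3333)
o(U) = -10*√U/3
(-24*o(-6))*(d(-3)*(5 - 4)) = (-(-80)*√(-6))*(-3*(5 - 4)) = (-(-80)*I*√6)*(-3*1) = -(-80)*I*√6*(-3) = (80*I*√6)*(-3) = -240*I*√6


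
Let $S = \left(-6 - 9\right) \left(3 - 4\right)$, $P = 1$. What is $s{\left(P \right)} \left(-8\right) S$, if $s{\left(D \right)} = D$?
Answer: $-120$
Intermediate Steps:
$S = 15$ ($S = \left(-15\right) \left(-1\right) = 15$)
$s{\left(P \right)} \left(-8\right) S = 1 \left(-8\right) 15 = \left(-8\right) 15 = -120$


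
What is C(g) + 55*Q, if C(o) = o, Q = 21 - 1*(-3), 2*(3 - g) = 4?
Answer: 1321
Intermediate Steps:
g = 1 (g = 3 - ½*4 = 3 - 2 = 1)
Q = 24 (Q = 21 + 3 = 24)
C(g) + 55*Q = 1 + 55*24 = 1 + 1320 = 1321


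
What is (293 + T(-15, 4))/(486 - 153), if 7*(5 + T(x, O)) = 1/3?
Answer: 6049/6993 ≈ 0.86501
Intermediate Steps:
T(x, O) = -104/21 (T(x, O) = -5 + (1/3)/7 = -5 + (1*(1/3))/7 = -5 + (1/7)*(1/3) = -5 + 1/21 = -104/21)
(293 + T(-15, 4))/(486 - 153) = (293 - 104/21)/(486 - 153) = (6049/21)/333 = (6049/21)*(1/333) = 6049/6993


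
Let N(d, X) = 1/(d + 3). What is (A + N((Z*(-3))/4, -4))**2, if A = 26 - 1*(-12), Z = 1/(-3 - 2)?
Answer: 5827396/3969 ≈ 1468.2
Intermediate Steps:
Z = -1/5 (Z = 1/(-5) = -1/5 ≈ -0.20000)
N(d, X) = 1/(3 + d)
A = 38 (A = 26 + 12 = 38)
(A + N((Z*(-3))/4, -4))**2 = (38 + 1/(3 - 1/5*(-3)/4))**2 = (38 + 1/(3 + (3/5)*(1/4)))**2 = (38 + 1/(3 + 3/20))**2 = (38 + 1/(63/20))**2 = (38 + 20/63)**2 = (2414/63)**2 = 5827396/3969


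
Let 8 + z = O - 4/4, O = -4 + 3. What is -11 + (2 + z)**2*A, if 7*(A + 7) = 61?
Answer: 691/7 ≈ 98.714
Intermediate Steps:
A = 12/7 (A = -7 + (1/7)*61 = -7 + 61/7 = 12/7 ≈ 1.7143)
O = -1
z = -10 (z = -8 + (-1 - 4/4) = -8 + (-1 - 1*1) = -8 + (-1 - 1) = -8 - 2 = -10)
-11 + (2 + z)**2*A = -11 + (2 - 10)**2*(12/7) = -11 + (-8)**2*(12/7) = -11 + 64*(12/7) = -11 + 768/7 = 691/7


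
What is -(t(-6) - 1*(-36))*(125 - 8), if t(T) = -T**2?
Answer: 0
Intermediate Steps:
-(t(-6) - 1*(-36))*(125 - 8) = -(-1*(-6)**2 - 1*(-36))*(125 - 8) = -(-1*36 + 36)*117 = -(-36 + 36)*117 = -0*117 = -1*0 = 0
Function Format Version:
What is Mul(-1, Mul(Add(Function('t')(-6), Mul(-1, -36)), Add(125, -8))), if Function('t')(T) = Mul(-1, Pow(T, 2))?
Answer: 0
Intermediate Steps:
Mul(-1, Mul(Add(Function('t')(-6), Mul(-1, -36)), Add(125, -8))) = Mul(-1, Mul(Add(Mul(-1, Pow(-6, 2)), Mul(-1, -36)), Add(125, -8))) = Mul(-1, Mul(Add(Mul(-1, 36), 36), 117)) = Mul(-1, Mul(Add(-36, 36), 117)) = Mul(-1, Mul(0, 117)) = Mul(-1, 0) = 0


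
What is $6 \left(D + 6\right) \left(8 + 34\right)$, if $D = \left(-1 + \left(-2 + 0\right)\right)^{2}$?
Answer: $3780$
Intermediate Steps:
$D = 9$ ($D = \left(-1 - 2\right)^{2} = \left(-3\right)^{2} = 9$)
$6 \left(D + 6\right) \left(8 + 34\right) = 6 \left(9 + 6\right) \left(8 + 34\right) = 6 \cdot 15 \cdot 42 = 90 \cdot 42 = 3780$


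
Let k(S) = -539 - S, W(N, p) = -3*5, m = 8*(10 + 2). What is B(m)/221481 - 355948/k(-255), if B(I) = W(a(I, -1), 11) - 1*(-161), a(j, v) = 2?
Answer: 19708940113/15725151 ≈ 1253.3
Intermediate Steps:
m = 96 (m = 8*12 = 96)
W(N, p) = -15
B(I) = 146 (B(I) = -15 - 1*(-161) = -15 + 161 = 146)
B(m)/221481 - 355948/k(-255) = 146/221481 - 355948/(-539 - 1*(-255)) = 146*(1/221481) - 355948/(-539 + 255) = 146/221481 - 355948/(-284) = 146/221481 - 355948*(-1/284) = 146/221481 + 88987/71 = 19708940113/15725151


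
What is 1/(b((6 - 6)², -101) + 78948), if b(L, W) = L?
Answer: 1/78948 ≈ 1.2667e-5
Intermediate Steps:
1/(b((6 - 6)², -101) + 78948) = 1/((6 - 6)² + 78948) = 1/(0² + 78948) = 1/(0 + 78948) = 1/78948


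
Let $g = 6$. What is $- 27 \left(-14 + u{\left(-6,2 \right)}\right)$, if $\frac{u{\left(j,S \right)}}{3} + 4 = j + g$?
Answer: $702$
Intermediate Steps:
$u{\left(j,S \right)} = 6 + 3 j$ ($u{\left(j,S \right)} = -12 + 3 \left(j + 6\right) = -12 + 3 \left(6 + j\right) = -12 + \left(18 + 3 j\right) = 6 + 3 j$)
$- 27 \left(-14 + u{\left(-6,2 \right)}\right) = - 27 \left(-14 + \left(6 + 3 \left(-6\right)\right)\right) = - 27 \left(-14 + \left(6 - 18\right)\right) = - 27 \left(-14 - 12\right) = \left(-27\right) \left(-26\right) = 702$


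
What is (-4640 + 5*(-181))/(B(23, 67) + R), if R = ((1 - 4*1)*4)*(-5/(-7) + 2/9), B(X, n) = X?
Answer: -116445/247 ≈ -471.44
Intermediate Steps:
R = -236/21 (R = ((1 - 4)*4)*(-5*(-⅐) + 2*(⅑)) = (-3*4)*(5/7 + 2/9) = -12*59/63 = -236/21 ≈ -11.238)
(-4640 + 5*(-181))/(B(23, 67) + R) = (-4640 + 5*(-181))/(23 - 236/21) = (-4640 - 905)/(247/21) = -5545*21/247 = -116445/247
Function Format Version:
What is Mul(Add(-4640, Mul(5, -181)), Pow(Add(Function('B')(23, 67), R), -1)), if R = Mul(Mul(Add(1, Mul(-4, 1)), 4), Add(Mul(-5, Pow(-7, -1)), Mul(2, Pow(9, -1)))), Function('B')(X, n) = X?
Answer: Rational(-116445, 247) ≈ -471.44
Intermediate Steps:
R = Rational(-236, 21) (R = Mul(Mul(Add(1, -4), 4), Add(Mul(-5, Rational(-1, 7)), Mul(2, Rational(1, 9)))) = Mul(Mul(-3, 4), Add(Rational(5, 7), Rational(2, 9))) = Mul(-12, Rational(59, 63)) = Rational(-236, 21) ≈ -11.238)
Mul(Add(-4640, Mul(5, -181)), Pow(Add(Function('B')(23, 67), R), -1)) = Mul(Add(-4640, Mul(5, -181)), Pow(Add(23, Rational(-236, 21)), -1)) = Mul(Add(-4640, -905), Pow(Rational(247, 21), -1)) = Mul(-5545, Rational(21, 247)) = Rational(-116445, 247)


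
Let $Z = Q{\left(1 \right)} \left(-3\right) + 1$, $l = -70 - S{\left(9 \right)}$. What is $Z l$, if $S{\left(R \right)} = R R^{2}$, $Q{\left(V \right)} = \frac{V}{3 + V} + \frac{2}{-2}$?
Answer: $- \frac{10387}{4} \approx -2596.8$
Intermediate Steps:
$Q{\left(V \right)} = -1 + \frac{V}{3 + V}$ ($Q{\left(V \right)} = \frac{V}{3 + V} + 2 \left(- \frac{1}{2}\right) = \frac{V}{3 + V} - 1 = -1 + \frac{V}{3 + V}$)
$S{\left(R \right)} = R^{3}$
$l = -799$ ($l = -70 - 9^{3} = -70 - 729 = -799$)
$Z = \frac{13}{4}$ ($Z = - \frac{3}{3 + 1} \left(-3\right) + 1 = - \frac{3}{4} \left(-3\right) + 1 = \left(-3\right) \frac{1}{4} \left(-3\right) + 1 = \left(- \frac{3}{4}\right) \left(-3\right) + 1 = \frac{9}{4} + 1 = \frac{13}{4} \approx 3.25$)
$Z l = \frac{13}{4} \left(-799\right) = - \frac{10387}{4}$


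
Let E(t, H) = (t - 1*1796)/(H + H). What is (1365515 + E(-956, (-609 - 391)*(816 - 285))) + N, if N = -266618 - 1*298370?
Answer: 53134979797/66375 ≈ 8.0053e+5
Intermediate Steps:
N = -564988 (N = -266618 - 298370 = -564988)
E(t, H) = (-1796 + t)/(2*H) (E(t, H) = (t - 1796)/((2*H)) = (-1796 + t)*(1/(2*H)) = (-1796 + t)/(2*H))
(1365515 + E(-956, (-609 - 391)*(816 - 285))) + N = (1365515 + (-1796 - 956)/(2*(((-609 - 391)*(816 - 285))))) - 564988 = (1365515 + (½)*(-2752)/(-1000*531)) - 564988 = (1365515 + (½)*(-2752)/(-531000)) - 564988 = (1365515 + (½)*(-1/531000)*(-2752)) - 564988 = (1365515 + 172/66375) - 564988 = 90636058297/66375 - 564988 = 53134979797/66375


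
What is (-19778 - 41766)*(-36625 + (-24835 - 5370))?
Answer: 4112985520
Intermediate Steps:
(-19778 - 41766)*(-36625 + (-24835 - 5370)) = -61544*(-36625 - 30205) = -61544*(-66830) = 4112985520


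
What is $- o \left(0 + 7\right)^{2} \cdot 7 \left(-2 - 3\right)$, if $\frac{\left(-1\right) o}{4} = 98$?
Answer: $-672280$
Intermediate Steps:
$o = -392$ ($o = \left(-4\right) 98 = -392$)
$- o \left(0 + 7\right)^{2} \cdot 7 \left(-2 - 3\right) = - - 392 \left(0 + 7\right)^{2} \cdot 7 \left(-2 - 3\right) = - - 392 \cdot 7^{2} \cdot 7 \left(-5\right) = - \left(-392\right) 49 \left(-35\right) = - \left(-19208\right) \left(-35\right) = \left(-1\right) 672280 = -672280$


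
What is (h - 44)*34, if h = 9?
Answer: -1190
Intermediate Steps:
(h - 44)*34 = (9 - 44)*34 = -35*34 = -1190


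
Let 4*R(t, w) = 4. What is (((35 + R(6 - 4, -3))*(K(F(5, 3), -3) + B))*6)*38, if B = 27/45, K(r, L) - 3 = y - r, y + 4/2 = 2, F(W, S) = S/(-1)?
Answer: 270864/5 ≈ 54173.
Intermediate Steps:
F(W, S) = -S (F(W, S) = S*(-1) = -S)
y = 0 (y = -2 + 2 = 0)
R(t, w) = 1 (R(t, w) = (¼)*4 = 1)
K(r, L) = 3 - r (K(r, L) = 3 + (0 - r) = 3 - r)
B = ⅗ (B = 27*(1/45) = ⅗ ≈ 0.60000)
(((35 + R(6 - 4, -3))*(K(F(5, 3), -3) + B))*6)*38 = (((35 + 1)*((3 - (-1)*3) + ⅗))*6)*38 = ((36*((3 - 1*(-3)) + ⅗))*6)*38 = ((36*((3 + 3) + ⅗))*6)*38 = ((36*(6 + ⅗))*6)*38 = ((36*(33/5))*6)*38 = ((1188/5)*6)*38 = (7128/5)*38 = 270864/5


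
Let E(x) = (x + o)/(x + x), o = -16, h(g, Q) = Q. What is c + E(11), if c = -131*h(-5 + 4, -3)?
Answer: 8641/22 ≈ 392.77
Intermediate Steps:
c = 393 (c = -131*(-3) = 393)
E(x) = (-16 + x)/(2*x) (E(x) = (x - 16)/(x + x) = (-16 + x)/((2*x)) = (-16 + x)*(1/(2*x)) = (-16 + x)/(2*x))
c + E(11) = 393 + (1/2)*(-16 + 11)/11 = 393 + (1/2)*(1/11)*(-5) = 393 - 5/22 = 8641/22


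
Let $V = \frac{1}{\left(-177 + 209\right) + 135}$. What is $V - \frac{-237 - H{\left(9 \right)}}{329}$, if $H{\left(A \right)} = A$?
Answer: $\frac{41411}{54943} \approx 0.75371$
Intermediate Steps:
$V = \frac{1}{167}$ ($V = \frac{1}{32 + 135} = \frac{1}{167} \approx 0.005988$)
$V - \frac{-237 - H{\left(9 \right)}}{329} = \frac{1}{167} - \frac{-237 - 9}{329} = \frac{1}{167} - \left(-237 - 9\right) \frac{1}{329} = \frac{1}{167} - \left(-246\right) \frac{1}{329} = \frac{1}{167} - - \frac{246}{329} = \frac{1}{167} + \frac{246}{329} = \frac{41411}{54943}$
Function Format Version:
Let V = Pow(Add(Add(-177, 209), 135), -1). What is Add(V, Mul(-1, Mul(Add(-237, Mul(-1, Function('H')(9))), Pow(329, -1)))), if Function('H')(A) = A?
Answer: Rational(41411, 54943) ≈ 0.75371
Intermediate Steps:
V = Rational(1, 167) (V = Pow(Add(32, 135), -1) = Pow(167, -1) = Rational(1, 167) ≈ 0.0059880)
Add(V, Mul(-1, Mul(Add(-237, Mul(-1, Function('H')(9))), Pow(329, -1)))) = Add(Rational(1, 167), Mul(-1, Mul(Add(-237, Mul(-1, 9)), Pow(329, -1)))) = Add(Rational(1, 167), Mul(-1, Mul(Add(-237, -9), Rational(1, 329)))) = Add(Rational(1, 167), Mul(-1, Mul(-246, Rational(1, 329)))) = Add(Rational(1, 167), Mul(-1, Rational(-246, 329))) = Add(Rational(1, 167), Rational(246, 329)) = Rational(41411, 54943)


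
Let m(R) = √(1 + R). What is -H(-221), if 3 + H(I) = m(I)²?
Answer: 223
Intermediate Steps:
H(I) = -2 + I (H(I) = -3 + (√(1 + I))² = -3 + (1 + I) = -2 + I)
-H(-221) = -(-2 - 221) = -1*(-223) = 223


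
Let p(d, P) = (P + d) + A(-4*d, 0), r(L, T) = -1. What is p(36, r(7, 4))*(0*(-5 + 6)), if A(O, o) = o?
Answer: 0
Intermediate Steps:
p(d, P) = P + d (p(d, P) = (P + d) + 0 = P + d)
p(36, r(7, 4))*(0*(-5 + 6)) = (-1 + 36)*(0*(-5 + 6)) = 35*(0*1) = 35*0 = 0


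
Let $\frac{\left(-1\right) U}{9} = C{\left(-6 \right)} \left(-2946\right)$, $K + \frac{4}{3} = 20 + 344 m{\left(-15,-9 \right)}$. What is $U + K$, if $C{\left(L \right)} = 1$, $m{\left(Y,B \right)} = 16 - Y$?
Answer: $\frac{111590}{3} \approx 37197.0$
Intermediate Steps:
$K = \frac{32048}{3}$ ($K = - \frac{4}{3} + \left(20 + 344 \left(16 - -15\right)\right) = - \frac{4}{3} + \left(20 + 344 \left(16 + 15\right)\right) = - \frac{4}{3} + \left(20 + 344 \cdot 31\right) = - \frac{4}{3} + \left(20 + 10664\right) = - \frac{4}{3} + 10684 = \frac{32048}{3} \approx 10683.0$)
$U = 26514$ ($U = - 9 \cdot 1 \left(-2946\right) = \left(-9\right) \left(-2946\right) = 26514$)
$U + K = 26514 + \frac{32048}{3} = \frac{111590}{3}$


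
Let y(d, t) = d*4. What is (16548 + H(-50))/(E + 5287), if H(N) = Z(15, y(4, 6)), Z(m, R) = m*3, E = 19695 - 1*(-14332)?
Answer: 16593/39314 ≈ 0.42206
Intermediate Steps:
y(d, t) = 4*d
E = 34027 (E = 19695 + 14332 = 34027)
Z(m, R) = 3*m
H(N) = 45 (H(N) = 3*15 = 45)
(16548 + H(-50))/(E + 5287) = (16548 + 45)/(34027 + 5287) = 16593/39314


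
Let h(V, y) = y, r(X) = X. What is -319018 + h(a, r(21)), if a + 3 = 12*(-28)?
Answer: -318997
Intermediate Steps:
a = -339 (a = -3 + 12*(-28) = -3 - 336 = -339)
-319018 + h(a, r(21)) = -319018 + 21 = -318997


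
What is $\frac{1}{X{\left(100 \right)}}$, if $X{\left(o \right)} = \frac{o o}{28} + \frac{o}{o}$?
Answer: $\frac{7}{2507} \approx 0.0027922$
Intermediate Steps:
$X{\left(o \right)} = 1 + \frac{o^{2}}{28}$ ($X{\left(o \right)} = o^{2} \cdot \frac{1}{28} + 1 = \frac{o^{2}}{28} + 1 = 1 + \frac{o^{2}}{28}$)
$\frac{1}{X{\left(100 \right)}} = \frac{1}{1 + \frac{100^{2}}{28}} = \frac{1}{1 + \frac{1}{28} \cdot 10000} = \frac{1}{1 + \frac{2500}{7}} = \frac{1}{\frac{2507}{7}} = \frac{7}{2507}$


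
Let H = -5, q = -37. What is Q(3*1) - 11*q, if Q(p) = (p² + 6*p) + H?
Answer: 429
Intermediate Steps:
Q(p) = -5 + p² + 6*p (Q(p) = (p² + 6*p) - 5 = -5 + p² + 6*p)
Q(3*1) - 11*q = (-5 + (3*1)² + 6*(3*1)) - 11*(-37) = (-5 + 3² + 6*3) + 407 = (-5 + 9 + 18) + 407 = 22 + 407 = 429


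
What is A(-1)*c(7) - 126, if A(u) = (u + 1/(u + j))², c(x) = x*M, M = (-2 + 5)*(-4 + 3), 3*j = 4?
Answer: -210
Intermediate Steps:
j = 4/3 (j = (⅓)*4 = 4/3 ≈ 1.3333)
M = -3 (M = 3*(-1) = -3)
c(x) = -3*x (c(x) = x*(-3) = -3*x)
A(u) = (u + 1/(4/3 + u))² (A(u) = (u + 1/(u + 4/3))² = (u + 1/(4/3 + u))²)
A(-1)*c(7) - 126 = ((3 + 3*(-1)² + 4*(-1))²/(4 + 3*(-1))²)*(-3*7) - 126 = ((3 + 3*1 - 4)²/(4 - 3)²)*(-21) - 126 = ((3 + 3 - 4)²/1²)*(-21) - 126 = (1*2²)*(-21) - 126 = (1*4)*(-21) - 126 = 4*(-21) - 126 = -84 - 126 = -210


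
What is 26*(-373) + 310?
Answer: -9388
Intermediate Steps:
26*(-373) + 310 = -9698 + 310 = -9388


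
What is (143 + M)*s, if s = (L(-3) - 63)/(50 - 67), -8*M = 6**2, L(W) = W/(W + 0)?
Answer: 8587/17 ≈ 505.12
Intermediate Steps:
L(W) = 1 (L(W) = W/W = 1)
M = -9/2 (M = -1/8*6**2 = -1/8*36 = -9/2 ≈ -4.5000)
s = 62/17 (s = (1 - 63)/(50 - 67) = -62/(-17) = -62*(-1/17) = 62/17 ≈ 3.6471)
(143 + M)*s = (143 - 9/2)*(62/17) = (277/2)*(62/17) = 8587/17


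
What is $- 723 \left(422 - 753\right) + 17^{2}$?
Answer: $239602$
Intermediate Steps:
$- 723 \left(422 - 753\right) + 17^{2} = \left(-723\right) \left(-331\right) + 289 = 239313 + 289 = 239602$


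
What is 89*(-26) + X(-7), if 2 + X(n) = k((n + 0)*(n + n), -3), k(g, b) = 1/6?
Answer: -13895/6 ≈ -2315.8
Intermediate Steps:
k(g, b) = 1/6
X(n) = -11/6 (X(n) = -2 + 1/6 = -11/6)
89*(-26) + X(-7) = 89*(-26) - 11/6 = -2314 - 11/6 = -13895/6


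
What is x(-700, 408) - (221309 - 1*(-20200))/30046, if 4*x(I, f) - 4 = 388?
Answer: 2702999/30046 ≈ 89.962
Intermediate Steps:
x(I, f) = 98 (x(I, f) = 1 + (¼)*388 = 1 + 97 = 98)
x(-700, 408) - (221309 - 1*(-20200))/30046 = 98 - (221309 - 1*(-20200))/30046 = 98 - (221309 + 20200)/30046 = 98 - 241509/30046 = 2702999/30046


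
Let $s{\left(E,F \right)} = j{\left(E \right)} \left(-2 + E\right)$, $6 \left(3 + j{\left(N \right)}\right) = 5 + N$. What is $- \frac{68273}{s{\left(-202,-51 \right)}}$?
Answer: $- \frac{68273}{7310} \approx -9.3397$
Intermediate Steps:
$j{\left(N \right)} = - \frac{13}{6} + \frac{N}{6}$ ($j{\left(N \right)} = -3 + \frac{5 + N}{6} = -3 + \left(\frac{5}{6} + \frac{N}{6}\right) = - \frac{13}{6} + \frac{N}{6}$)
$s{\left(E,F \right)} = \left(-2 + E\right) \left(- \frac{13}{6} + \frac{E}{6}\right)$ ($s{\left(E,F \right)} = \left(- \frac{13}{6} + \frac{E}{6}\right) \left(-2 + E\right) = \left(-2 + E\right) \left(- \frac{13}{6} + \frac{E}{6}\right)$)
$- \frac{68273}{s{\left(-202,-51 \right)}} = - \frac{68273}{\frac{1}{6} \left(-13 - 202\right) \left(-2 - 202\right)} = - \frac{68273}{\frac{1}{6} \left(-215\right) \left(-204\right)} = - \frac{68273}{7310}$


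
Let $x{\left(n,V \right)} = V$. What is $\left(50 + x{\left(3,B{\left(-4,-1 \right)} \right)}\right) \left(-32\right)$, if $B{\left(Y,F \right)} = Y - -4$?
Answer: $-1600$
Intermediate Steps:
$B{\left(Y,F \right)} = 4 + Y$ ($B{\left(Y,F \right)} = Y + 4 = 4 + Y$)
$\left(50 + x{\left(3,B{\left(-4,-1 \right)} \right)}\right) \left(-32\right) = \left(50 + \left(4 - 4\right)\right) \left(-32\right) = \left(50 + 0\right) \left(-32\right) = 50 \left(-32\right) = -1600$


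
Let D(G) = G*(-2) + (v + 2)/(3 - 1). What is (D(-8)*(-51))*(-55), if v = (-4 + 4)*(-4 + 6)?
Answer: 47685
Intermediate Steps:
v = 0 (v = 0*2 = 0)
D(G) = 1 - 2*G (D(G) = G*(-2) + (0 + 2)/(3 - 1) = -2*G + 2/2 = -2*G + 2*(½) = -2*G + 1 = 1 - 2*G)
(D(-8)*(-51))*(-55) = ((1 - 2*(-8))*(-51))*(-55) = ((1 + 16)*(-51))*(-55) = (17*(-51))*(-55) = -867*(-55) = 47685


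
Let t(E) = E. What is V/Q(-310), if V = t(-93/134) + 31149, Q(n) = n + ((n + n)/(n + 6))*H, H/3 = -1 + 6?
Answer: -158607174/1422745 ≈ -111.48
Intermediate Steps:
H = 15 (H = 3*(-1 + 6) = 3*5 = 15)
Q(n) = n + 30*n/(6 + n) (Q(n) = n + ((n + n)/(n + 6))*15 = n + ((2*n)/(6 + n))*15 = n + (2*n/(6 + n))*15 = n + 30*n/(6 + n))
V = 4173873/134 (V = -93/134 + 31149 = 4173873/134 ≈ 31148.)
V/Q(-310) = 4173873/(134*((-310*(36 - 310)/(6 - 310)))) = 4173873/(134*((-310*(-274)/(-304)))) = 4173873/(134*((-310*(-1/304)*(-274)))) = 4173873/(134*(-21235/76)) = (4173873/134)*(-76/21235) = -158607174/1422745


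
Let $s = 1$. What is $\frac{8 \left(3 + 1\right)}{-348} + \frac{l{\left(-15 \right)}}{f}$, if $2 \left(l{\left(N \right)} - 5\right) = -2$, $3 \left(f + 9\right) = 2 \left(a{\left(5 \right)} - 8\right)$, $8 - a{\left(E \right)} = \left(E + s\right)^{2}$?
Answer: $- \frac{68}{319} \approx -0.21317$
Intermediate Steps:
$a{\left(E \right)} = 8 - \left(1 + E\right)^{2}$ ($a{\left(E \right)} = 8 - \left(E + 1\right)^{2} = 8 - \left(1 + E\right)^{2}$)
$f = -33$ ($f = -9 + \frac{2 \left(\left(8 - \left(1 + 5\right)^{2}\right) - 8\right)}{3} = -9 + \frac{2 \left(\left(8 - 6^{2}\right) - 8\right)}{3} = -9 + \frac{2 \left(\left(8 - 36\right) - 8\right)}{3} = -9 + \frac{2 \left(-28 - 8\right)}{3} = -9 + \frac{2 \left(-36\right)}{3} = -9 + \frac{1}{3} \left(-72\right) = -9 - 24 = -33$)
$l{\left(N \right)} = 4$ ($l{\left(N \right)} = 5 + \frac{1}{2} \left(-2\right) = 5 - 1 = 4$)
$\frac{8 \left(3 + 1\right)}{-348} + \frac{l{\left(-15 \right)}}{f} = \frac{8 \left(3 + 1\right)}{-348} + \frac{4}{-33} = 8 \cdot 4 \left(- \frac{1}{348}\right) + 4 \left(- \frac{1}{33}\right) = 32 \left(- \frac{1}{348}\right) - \frac{4}{33} = - \frac{8}{87} - \frac{4}{33} = - \frac{68}{319}$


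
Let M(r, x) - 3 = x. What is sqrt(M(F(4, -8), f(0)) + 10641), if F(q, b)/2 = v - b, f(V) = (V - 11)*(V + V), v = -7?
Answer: 2*sqrt(2661) ≈ 103.17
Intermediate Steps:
f(V) = 2*V*(-11 + V) (f(V) = (-11 + V)*(2*V) = 2*V*(-11 + V))
F(q, b) = -14 - 2*b (F(q, b) = 2*(-7 - b) = -14 - 2*b)
M(r, x) = 3 + x
sqrt(M(F(4, -8), f(0)) + 10641) = sqrt((3 + 2*0*(-11 + 0)) + 10641) = sqrt((3 + 2*0*(-11)) + 10641) = sqrt((3 + 0) + 10641) = sqrt(3 + 10641) = sqrt(10644) = 2*sqrt(2661)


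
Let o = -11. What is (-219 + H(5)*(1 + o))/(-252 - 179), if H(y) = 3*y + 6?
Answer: 429/431 ≈ 0.99536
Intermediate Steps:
H(y) = 6 + 3*y
(-219 + H(5)*(1 + o))/(-252 - 179) = (-219 + (6 + 3*5)*(1 - 11))/(-252 - 179) = (-219 + (6 + 15)*(-10))/(-431) = (-219 + 21*(-10))*(-1/431) = (-219 - 210)*(-1/431) = -429*(-1/431) = 429/431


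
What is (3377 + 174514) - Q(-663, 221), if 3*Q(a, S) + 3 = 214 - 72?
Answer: 533534/3 ≈ 1.7784e+5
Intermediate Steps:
Q(a, S) = 139/3 (Q(a, S) = -1 + (214 - 72)/3 = -1 + (⅓)*142 = -1 + 142/3 = 139/3)
(3377 + 174514) - Q(-663, 221) = (3377 + 174514) - 1*139/3 = 177891 - 139/3 = 533534/3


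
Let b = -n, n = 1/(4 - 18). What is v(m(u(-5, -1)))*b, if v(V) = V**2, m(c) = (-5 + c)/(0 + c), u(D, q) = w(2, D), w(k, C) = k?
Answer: 9/56 ≈ 0.16071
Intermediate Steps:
u(D, q) = 2
n = -1/14 (n = 1/(-14) = -1/14 ≈ -0.071429)
m(c) = (-5 + c)/c
b = 1/14 (b = -1*(-1/14) = 1/14 ≈ 0.071429)
v(m(u(-5, -1)))*b = ((-5 + 2)/2)**2*(1/14) = ((1/2)*(-3))**2*(1/14) = (-3/2)**2*(1/14) = (9/4)*(1/14) = 9/56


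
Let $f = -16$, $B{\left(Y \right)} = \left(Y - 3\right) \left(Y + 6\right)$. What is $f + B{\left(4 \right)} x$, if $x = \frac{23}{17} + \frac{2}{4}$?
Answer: $\frac{43}{17} \approx 2.5294$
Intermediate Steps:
$B{\left(Y \right)} = \left(-3 + Y\right) \left(6 + Y\right)$
$x = \frac{63}{34}$ ($x = 23 \cdot \frac{1}{17} + 2 \cdot \frac{1}{4} = \frac{23}{17} + \frac{1}{2} = \frac{63}{34} \approx 1.8529$)
$f + B{\left(4 \right)} x = -16 + \left(-18 + 4^{2} + 3 \cdot 4\right) \frac{63}{34} = -16 + \left(-18 + 16 + 12\right) \frac{63}{34} = -16 + 10 \cdot \frac{63}{34} = -16 + \frac{315}{17} = \frac{43}{17}$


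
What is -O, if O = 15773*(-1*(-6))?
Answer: -94638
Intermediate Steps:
O = 94638 (O = 15773*6 = 94638)
-O = -1*94638 = -94638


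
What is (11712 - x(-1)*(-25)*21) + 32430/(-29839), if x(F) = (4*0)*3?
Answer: 349441938/29839 ≈ 11711.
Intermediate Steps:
x(F) = 0 (x(F) = 0*3 = 0)
(11712 - x(-1)*(-25)*21) + 32430/(-29839) = (11712 - 0*(-25)*21) + 32430/(-29839) = (11712 - 0*21) + 32430*(-1/29839) = (11712 - 1*0) - 32430/29839 = (11712 + 0) - 32430/29839 = 11712 - 32430/29839 = 349441938/29839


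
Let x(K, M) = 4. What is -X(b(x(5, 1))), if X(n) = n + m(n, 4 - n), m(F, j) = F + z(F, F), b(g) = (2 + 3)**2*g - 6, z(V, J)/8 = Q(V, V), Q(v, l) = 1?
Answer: -196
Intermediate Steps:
z(V, J) = 8 (z(V, J) = 8*1 = 8)
b(g) = -6 + 25*g (b(g) = 5**2*g - 6 = 25*g - 6 = -6 + 25*g)
m(F, j) = 8 + F (m(F, j) = F + 8 = 8 + F)
X(n) = 8 + 2*n (X(n) = n + (8 + n) = 8 + 2*n)
-X(b(x(5, 1))) = -(8 + 2*(-6 + 25*4)) = -(8 + 2*(-6 + 100)) = -(8 + 2*94) = -(8 + 188) = -1*196 = -196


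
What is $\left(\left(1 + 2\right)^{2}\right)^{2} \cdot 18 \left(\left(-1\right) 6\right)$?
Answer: $-8748$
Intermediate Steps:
$\left(\left(1 + 2\right)^{2}\right)^{2} \cdot 18 \left(\left(-1\right) 6\right) = \left(3^{2}\right)^{2} \cdot 18 \left(-6\right) = 9^{2} \cdot 18 \left(-6\right) = 81 \cdot 18 \left(-6\right) = 1458 \left(-6\right) = -8748$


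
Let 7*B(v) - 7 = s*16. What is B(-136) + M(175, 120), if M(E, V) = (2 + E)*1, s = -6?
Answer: 1150/7 ≈ 164.29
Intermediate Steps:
M(E, V) = 2 + E
B(v) = -89/7 (B(v) = 1 + (-6*16)/7 = 1 + (⅐)*(-96) = 1 - 96/7 = -89/7)
B(-136) + M(175, 120) = -89/7 + (2 + 175) = -89/7 + 177 = 1150/7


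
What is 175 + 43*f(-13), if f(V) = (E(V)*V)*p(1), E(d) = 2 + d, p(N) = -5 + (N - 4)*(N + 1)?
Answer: -67464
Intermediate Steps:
p(N) = -5 + (1 + N)*(-4 + N) (p(N) = -5 + (-4 + N)*(1 + N) = -5 + (1 + N)*(-4 + N))
f(V) = -11*V*(2 + V) (f(V) = ((2 + V)*V)*(-9 + 1² - 3*1) = (V*(2 + V))*(-9 + 1 - 3) = (V*(2 + V))*(-11) = -11*V*(2 + V))
175 + 43*f(-13) = 175 + 43*(-11*(-13)*(2 - 13)) = 175 + 43*(-11*(-13)*(-11)) = 175 + 43*(-1573) = 175 - 67639 = -67464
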